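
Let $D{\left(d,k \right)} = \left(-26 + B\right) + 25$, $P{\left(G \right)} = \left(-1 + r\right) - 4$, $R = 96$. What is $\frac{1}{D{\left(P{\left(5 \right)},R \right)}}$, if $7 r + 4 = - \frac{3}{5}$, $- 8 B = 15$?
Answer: $- \frac{8}{23} \approx -0.34783$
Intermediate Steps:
$B = - \frac{15}{8}$ ($B = \left(- \frac{1}{8}\right) 15 = - \frac{15}{8} \approx -1.875$)
$r = - \frac{23}{35}$ ($r = - \frac{4}{7} + \frac{\left(-3\right) \frac{1}{5}}{7} = - \frac{4}{7} + \frac{1}{7} \left(- \frac{3}{5}\right) = - \frac{4}{7} - \frac{3}{35} = - \frac{23}{35} \approx -0.65714$)
$P{\left(G \right)} = - \frac{198}{35}$ ($P{\left(G \right)} = \left(-1 - \frac{23}{35}\right) - 4 = - \frac{58}{35} - 4 = - \frac{198}{35}$)
$D{\left(d,k \right)} = - \frac{23}{8}$ ($D{\left(d,k \right)} = \left(-26 - \frac{15}{8}\right) + 25 = - \frac{223}{8} + 25 = - \frac{23}{8}$)
$\frac{1}{D{\left(P{\left(5 \right)},R \right)}} = \frac{1}{- \frac{23}{8}} = - \frac{8}{23}$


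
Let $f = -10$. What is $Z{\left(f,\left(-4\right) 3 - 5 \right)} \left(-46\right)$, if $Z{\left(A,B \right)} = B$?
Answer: $782$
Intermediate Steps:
$Z{\left(f,\left(-4\right) 3 - 5 \right)} \left(-46\right) = \left(\left(-4\right) 3 - 5\right) \left(-46\right) = \left(-12 - 5\right) \left(-46\right) = \left(-17\right) \left(-46\right) = 782$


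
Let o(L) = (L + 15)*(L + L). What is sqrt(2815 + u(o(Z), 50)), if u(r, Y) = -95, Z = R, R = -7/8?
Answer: 4*sqrt(170) ≈ 52.154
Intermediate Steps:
R = -7/8 (R = -7*1/8 = -7/8 ≈ -0.87500)
Z = -7/8 ≈ -0.87500
o(L) = 2*L*(15 + L) (o(L) = (15 + L)*(2*L) = 2*L*(15 + L))
sqrt(2815 + u(o(Z), 50)) = sqrt(2815 - 95) = sqrt(2720) = 4*sqrt(170)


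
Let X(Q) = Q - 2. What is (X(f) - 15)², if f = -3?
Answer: 400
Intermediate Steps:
X(Q) = -2 + Q
(X(f) - 15)² = ((-2 - 3) - 15)² = (-5 - 15)² = (-20)² = 400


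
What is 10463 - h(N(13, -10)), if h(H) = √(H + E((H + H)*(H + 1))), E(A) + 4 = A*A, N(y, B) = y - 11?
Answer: 10463 - √142 ≈ 10451.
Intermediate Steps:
N(y, B) = -11 + y
E(A) = -4 + A² (E(A) = -4 + A*A = -4 + A²)
h(H) = √(-4 + H + 4*H²*(1 + H)²) (h(H) = √(H + (-4 + ((H + H)*(H + 1))²)) = √(H + (-4 + ((2*H)*(1 + H))²)) = √(H + (-4 + (2*H*(1 + H))²)) = √(H + (-4 + 4*H²*(1 + H)²)) = √(-4 + H + 4*H²*(1 + H)²))
10463 - h(N(13, -10)) = 10463 - √(-4 + (-11 + 13) + 4*(-11 + 13)²*(1 + (-11 + 13))²) = 10463 - √(-4 + 2 + 4*2²*(1 + 2)²) = 10463 - √(-4 + 2 + 4*4*3²) = 10463 - √(-4 + 2 + 4*4*9) = 10463 - √(-4 + 2 + 144) = 10463 - √142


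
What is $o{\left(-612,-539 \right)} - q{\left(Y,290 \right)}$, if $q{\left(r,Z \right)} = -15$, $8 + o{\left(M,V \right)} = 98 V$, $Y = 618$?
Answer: $-52815$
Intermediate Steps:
$o{\left(M,V \right)} = -8 + 98 V$
$o{\left(-612,-539 \right)} - q{\left(Y,290 \right)} = \left(-8 + 98 \left(-539\right)\right) - -15 = \left(-8 - 52822\right) + 15 = -52830 + 15 = -52815$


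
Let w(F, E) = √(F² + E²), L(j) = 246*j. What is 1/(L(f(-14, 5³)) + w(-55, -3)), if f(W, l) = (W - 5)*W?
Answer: 798/52217891 - √3034/4281867062 ≈ 1.5269e-5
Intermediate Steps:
f(W, l) = W*(-5 + W) (f(W, l) = (-5 + W)*W = W*(-5 + W))
w(F, E) = √(E² + F²)
1/(L(f(-14, 5³)) + w(-55, -3)) = 1/(246*(-14*(-5 - 14)) + √((-3)² + (-55)²)) = 1/(246*(-14*(-19)) + √(9 + 3025)) = 1/(246*266 + √3034) = 1/(65436 + √3034)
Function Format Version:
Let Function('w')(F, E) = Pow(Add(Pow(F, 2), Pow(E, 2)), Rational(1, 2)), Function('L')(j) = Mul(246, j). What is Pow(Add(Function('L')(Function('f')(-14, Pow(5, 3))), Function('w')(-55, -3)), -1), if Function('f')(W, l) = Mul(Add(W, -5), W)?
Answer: Add(Rational(798, 52217891), Mul(Rational(-1, 4281867062), Pow(3034, Rational(1, 2)))) ≈ 1.5269e-5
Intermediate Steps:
Function('f')(W, l) = Mul(W, Add(-5, W)) (Function('f')(W, l) = Mul(Add(-5, W), W) = Mul(W, Add(-5, W)))
Function('w')(F, E) = Pow(Add(Pow(E, 2), Pow(F, 2)), Rational(1, 2))
Pow(Add(Function('L')(Function('f')(-14, Pow(5, 3))), Function('w')(-55, -3)), -1) = Pow(Add(Mul(246, Mul(-14, Add(-5, -14))), Pow(Add(Pow(-3, 2), Pow(-55, 2)), Rational(1, 2))), -1) = Pow(Add(Mul(246, Mul(-14, -19)), Pow(Add(9, 3025), Rational(1, 2))), -1) = Pow(Add(Mul(246, 266), Pow(3034, Rational(1, 2))), -1) = Pow(Add(65436, Pow(3034, Rational(1, 2))), -1)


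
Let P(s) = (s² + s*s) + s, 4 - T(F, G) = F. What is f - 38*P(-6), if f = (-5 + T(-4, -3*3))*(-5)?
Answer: -2523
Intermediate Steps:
T(F, G) = 4 - F
f = -15 (f = (-5 + (4 - 1*(-4)))*(-5) = (-5 + (4 + 4))*(-5) = (-5 + 8)*(-5) = 3*(-5) = -15)
P(s) = s + 2*s² (P(s) = (s² + s²) + s = 2*s² + s = s + 2*s²)
f - 38*P(-6) = -15 - (-228)*(1 + 2*(-6)) = -15 - (-228)*(1 - 12) = -15 - (-228)*(-11) = -15 - 38*66 = -15 - 2508 = -2523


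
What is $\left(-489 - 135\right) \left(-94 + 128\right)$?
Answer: $-21216$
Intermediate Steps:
$\left(-489 - 135\right) \left(-94 + 128\right) = \left(-489 - 135\right) 34 = \left(-624\right) 34 = -21216$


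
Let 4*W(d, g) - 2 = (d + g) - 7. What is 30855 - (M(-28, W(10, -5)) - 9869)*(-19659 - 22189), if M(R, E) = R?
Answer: -414138801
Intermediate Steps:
W(d, g) = -5/4 + d/4 + g/4 (W(d, g) = 1/2 + ((d + g) - 7)/4 = 1/2 + (-7 + d + g)/4 = 1/2 + (-7/4 + d/4 + g/4) = -5/4 + d/4 + g/4)
30855 - (M(-28, W(10, -5)) - 9869)*(-19659 - 22189) = 30855 - (-28 - 9869)*(-19659 - 22189) = 30855 - (-9897)*(-41848) = 30855 - 1*414169656 = 30855 - 414169656 = -414138801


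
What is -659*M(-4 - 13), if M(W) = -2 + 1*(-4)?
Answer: 3954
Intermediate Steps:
M(W) = -6 (M(W) = -2 - 4 = -6)
-659*M(-4 - 13) = -659*(-6) = 3954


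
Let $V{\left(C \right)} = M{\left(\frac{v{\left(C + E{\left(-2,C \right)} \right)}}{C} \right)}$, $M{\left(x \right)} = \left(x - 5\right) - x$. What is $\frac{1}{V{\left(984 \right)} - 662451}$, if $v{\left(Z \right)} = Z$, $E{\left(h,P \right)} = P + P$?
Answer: $- \frac{1}{662456} \approx -1.5095 \cdot 10^{-6}$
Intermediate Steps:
$E{\left(h,P \right)} = 2 P$
$M{\left(x \right)} = -5$ ($M{\left(x \right)} = \left(-5 + x\right) - x = -5$)
$V{\left(C \right)} = -5$
$\frac{1}{V{\left(984 \right)} - 662451} = \frac{1}{-5 - 662451} = \frac{1}{-662456} = - \frac{1}{662456}$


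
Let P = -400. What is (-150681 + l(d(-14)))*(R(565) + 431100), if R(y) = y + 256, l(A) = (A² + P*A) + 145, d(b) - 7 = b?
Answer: -63789116727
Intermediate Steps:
d(b) = 7 + b
l(A) = 145 + A² - 400*A (l(A) = (A² - 400*A) + 145 = 145 + A² - 400*A)
R(y) = 256 + y
(-150681 + l(d(-14)))*(R(565) + 431100) = (-150681 + (145 + (7 - 14)² - 400*(7 - 14)))*((256 + 565) + 431100) = (-150681 + (145 + (-7)² - 400*(-7)))*(821 + 431100) = (-150681 + (145 + 49 + 2800))*431921 = (-150681 + 2994)*431921 = -147687*431921 = -63789116727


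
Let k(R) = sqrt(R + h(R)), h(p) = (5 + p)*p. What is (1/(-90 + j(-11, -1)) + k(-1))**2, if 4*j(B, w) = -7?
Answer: (4 - 367*I*sqrt(5))**2/134689 ≈ -4.9999 - 0.048743*I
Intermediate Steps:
h(p) = p*(5 + p)
j(B, w) = -7/4 (j(B, w) = (1/4)*(-7) = -7/4)
k(R) = sqrt(R + R*(5 + R))
(1/(-90 + j(-11, -1)) + k(-1))**2 = (1/(-90 - 7/4) + sqrt(-(6 - 1)))**2 = (1/(-367/4) + sqrt(-1*5))**2 = (-4/367 + sqrt(-5))**2 = (-4/367 + I*sqrt(5))**2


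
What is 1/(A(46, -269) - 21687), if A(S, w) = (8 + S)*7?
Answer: -1/21309 ≈ -4.6929e-5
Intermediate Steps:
A(S, w) = 56 + 7*S
1/(A(46, -269) - 21687) = 1/((56 + 7*46) - 21687) = 1/((56 + 322) - 21687) = 1/(378 - 21687) = 1/(-21309) = -1/21309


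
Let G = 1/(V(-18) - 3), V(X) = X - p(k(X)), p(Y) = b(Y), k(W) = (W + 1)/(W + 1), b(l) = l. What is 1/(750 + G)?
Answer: 22/16499 ≈ 0.0013334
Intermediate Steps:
k(W) = 1 (k(W) = (1 + W)/(1 + W) = 1)
p(Y) = Y
V(X) = -1 + X (V(X) = X - 1*1 = X - 1 = -1 + X)
G = -1/22 (G = 1/((-1 - 18) - 3) = 1/(-19 - 3) = 1/(-22) = -1/22 ≈ -0.045455)
1/(750 + G) = 1/(750 - 1/22) = 1/(16499/22) = 22/16499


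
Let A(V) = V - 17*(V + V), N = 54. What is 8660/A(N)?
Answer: -4330/891 ≈ -4.8597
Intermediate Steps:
A(V) = -33*V (A(V) = V - 34*V = -33*V)
8660/A(N) = 8660/((-33*54)) = 8660/(-1782) = 8660*(-1/1782) = -4330/891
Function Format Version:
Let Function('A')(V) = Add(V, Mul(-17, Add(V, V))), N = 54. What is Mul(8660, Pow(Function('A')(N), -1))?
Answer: Rational(-4330, 891) ≈ -4.8597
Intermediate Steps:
Function('A')(V) = Mul(-33, V) (Function('A')(V) = Add(V, Mul(-17, Mul(2, V))) = Add(V, Mul(-34, V)) = Mul(-33, V))
Mul(8660, Pow(Function('A')(N), -1)) = Mul(8660, Pow(Mul(-33, 54), -1)) = Mul(8660, Pow(-1782, -1)) = Mul(8660, Rational(-1, 1782)) = Rational(-4330, 891)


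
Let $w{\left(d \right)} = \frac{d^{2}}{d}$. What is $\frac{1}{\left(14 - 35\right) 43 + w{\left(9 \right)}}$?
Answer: $- \frac{1}{894} \approx -0.0011186$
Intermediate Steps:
$w{\left(d \right)} = d$
$\frac{1}{\left(14 - 35\right) 43 + w{\left(9 \right)}} = \frac{1}{\left(14 - 35\right) 43 + 9} = \frac{1}{\left(-21\right) 43 + 9} = \frac{1}{-903 + 9} = \frac{1}{-894} = - \frac{1}{894}$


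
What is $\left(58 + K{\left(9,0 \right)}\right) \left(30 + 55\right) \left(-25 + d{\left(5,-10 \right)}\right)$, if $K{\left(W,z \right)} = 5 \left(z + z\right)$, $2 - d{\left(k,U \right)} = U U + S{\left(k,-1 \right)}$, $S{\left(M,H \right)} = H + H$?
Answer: $-596530$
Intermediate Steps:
$S{\left(M,H \right)} = 2 H$
$d{\left(k,U \right)} = 4 - U^{2}$ ($d{\left(k,U \right)} = 2 - \left(U U + 2 \left(-1\right)\right) = 2 - \left(U^{2} - 2\right) = 2 - \left(-2 + U^{2}\right) = 4 - U^{2}$)
$K{\left(W,z \right)} = 10 z$ ($K{\left(W,z \right)} = 5 \cdot 2 z = 10 z$)
$\left(58 + K{\left(9,0 \right)}\right) \left(30 + 55\right) \left(-25 + d{\left(5,-10 \right)}\right) = \left(58 + 10 \cdot 0\right) \left(30 + 55\right) \left(-25 + \left(4 - \left(-10\right)^{2}\right)\right) = \left(58 + 0\right) 85 \left(-25 + \left(4 - 100\right)\right) = 58 \cdot 85 \left(-25 + \left(4 - 100\right)\right) = 4930 \left(-25 - 96\right) = 4930 \left(-121\right) = -596530$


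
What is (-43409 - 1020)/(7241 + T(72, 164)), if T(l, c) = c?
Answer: -44429/7405 ≈ -5.9999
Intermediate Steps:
(-43409 - 1020)/(7241 + T(72, 164)) = (-43409 - 1020)/(7241 + 164) = -44429/7405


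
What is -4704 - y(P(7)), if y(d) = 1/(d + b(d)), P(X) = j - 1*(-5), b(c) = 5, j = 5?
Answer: -70561/15 ≈ -4704.1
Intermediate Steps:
P(X) = 10 (P(X) = 5 - 1*(-5) = 5 + 5 = 10)
y(d) = 1/(5 + d) (y(d) = 1/(d + 5) = 1/(5 + d))
-4704 - y(P(7)) = -4704 - 1/(5 + 10) = -4704 - 1/15 = -70561/15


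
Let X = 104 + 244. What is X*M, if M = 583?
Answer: 202884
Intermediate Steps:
X = 348
X*M = 348*583 = 202884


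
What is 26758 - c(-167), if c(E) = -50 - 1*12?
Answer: 26820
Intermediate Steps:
c(E) = -62 (c(E) = -50 - 12 = -62)
26758 - c(-167) = 26758 - 1*(-62) = 26758 + 62 = 26820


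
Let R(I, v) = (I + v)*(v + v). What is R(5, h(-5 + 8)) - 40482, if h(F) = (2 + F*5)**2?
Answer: 129450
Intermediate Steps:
h(F) = (2 + 5*F)**2
R(I, v) = 2*v*(I + v) (R(I, v) = (I + v)*(2*v) = 2*v*(I + v))
R(5, h(-5 + 8)) - 40482 = 2*(2 + 5*(-5 + 8))**2*(5 + (2 + 5*(-5 + 8))**2) - 40482 = 2*(2 + 5*3)**2*(5 + (2 + 5*3)**2) - 40482 = 2*(2 + 15)**2*(5 + (2 + 15)**2) - 40482 = 2*17**2*(5 + 17**2) - 40482 = 2*289*(5 + 289) - 40482 = 2*289*294 - 40482 = 169932 - 40482 = 129450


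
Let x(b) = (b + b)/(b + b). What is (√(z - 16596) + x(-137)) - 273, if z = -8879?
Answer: -272 + 5*I*√1019 ≈ -272.0 + 159.61*I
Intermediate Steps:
x(b) = 1 (x(b) = (2*b)/((2*b)) = (2*b)*(1/(2*b)) = 1)
(√(z - 16596) + x(-137)) - 273 = (√(-8879 - 16596) + 1) - 273 = (√(-25475) + 1) - 273 = (5*I*√1019 + 1) - 273 = (1 + 5*I*√1019) - 273 = -272 + 5*I*√1019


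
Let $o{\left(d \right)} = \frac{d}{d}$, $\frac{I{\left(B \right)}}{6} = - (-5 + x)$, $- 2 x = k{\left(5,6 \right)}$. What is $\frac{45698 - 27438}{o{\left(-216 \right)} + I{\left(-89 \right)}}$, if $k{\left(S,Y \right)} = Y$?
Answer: $\frac{18260}{49} \approx 372.65$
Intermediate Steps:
$x = -3$ ($x = \left(- \frac{1}{2}\right) 6 = -3$)
$I{\left(B \right)} = 48$ ($I{\left(B \right)} = 6 \left(- (-5 - 3)\right) = 6 \left(\left(-1\right) \left(-8\right)\right) = 6 \cdot 8 = 48$)
$o{\left(d \right)} = 1$
$\frac{45698 - 27438}{o{\left(-216 \right)} + I{\left(-89 \right)}} = \frac{45698 - 27438}{1 + 48} = \frac{18260}{49}$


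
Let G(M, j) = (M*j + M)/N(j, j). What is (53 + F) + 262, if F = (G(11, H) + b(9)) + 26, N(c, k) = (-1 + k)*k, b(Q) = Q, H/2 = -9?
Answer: 119513/342 ≈ 349.45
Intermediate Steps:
H = -18 (H = 2*(-9) = -18)
N(c, k) = k*(-1 + k)
G(M, j) = (M + M*j)/(j*(-1 + j)) (G(M, j) = (M*j + M)/((j*(-1 + j))) = (M + M*j)*(1/(j*(-1 + j))) = (M + M*j)/(j*(-1 + j)))
F = 11783/342 (F = (11*(1 - 18)/(-18*(-1 - 18)) + 9) + 26 = (11*(-1/18)*(-17)/(-19) + 9) + 26 = (11*(-1/18)*(-1/19)*(-17) + 9) + 26 = (-187/342 + 9) + 26 = 2891/342 + 26 = 11783/342 ≈ 34.453)
(53 + F) + 262 = (53 + 11783/342) + 262 = 29909/342 + 262 = 119513/342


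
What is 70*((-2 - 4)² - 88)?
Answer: -3640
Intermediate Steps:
70*((-2 - 4)² - 88) = 70*((-6)² - 88) = 70*(36 - 88) = 70*(-52) = -3640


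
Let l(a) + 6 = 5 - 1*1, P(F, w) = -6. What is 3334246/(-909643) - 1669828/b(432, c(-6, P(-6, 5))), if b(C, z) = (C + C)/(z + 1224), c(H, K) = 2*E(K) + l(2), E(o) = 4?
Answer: -2684350751459/1129212 ≈ -2.3772e+6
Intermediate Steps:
l(a) = -2 (l(a) = -6 + (5 - 1*1) = -6 + (5 - 1) = -6 + 4 = -2)
c(H, K) = 6 (c(H, K) = 2*4 - 2 = 8 - 2 = 6)
b(C, z) = 2*C/(1224 + z) (b(C, z) = (2*C)/(1224 + z) = 2*C/(1224 + z))
3334246/(-909643) - 1669828/b(432, c(-6, P(-6, 5))) = 3334246/(-909643) - 1669828/(2*432/(1224 + 6)) = 3334246*(-1/909643) - 1669828/(2*432/1230) = -114974/31367 - 1669828/(2*432*(1/1230)) = -114974/31367 - 1669828/144/205 = -114974/31367 - 1669828*205/144 = -114974/31367 - 85578685/36 = -2684350751459/1129212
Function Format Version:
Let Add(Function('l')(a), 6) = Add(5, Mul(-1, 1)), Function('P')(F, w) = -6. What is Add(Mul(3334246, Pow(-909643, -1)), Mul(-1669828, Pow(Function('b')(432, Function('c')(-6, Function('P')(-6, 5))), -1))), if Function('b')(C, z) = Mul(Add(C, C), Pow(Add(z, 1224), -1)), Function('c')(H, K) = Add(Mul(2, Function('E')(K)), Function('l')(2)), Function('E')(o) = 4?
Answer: Rational(-2684350751459, 1129212) ≈ -2.3772e+6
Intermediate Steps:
Function('l')(a) = -2 (Function('l')(a) = Add(-6, Add(5, Mul(-1, 1))) = Add(-6, Add(5, -1)) = Add(-6, 4) = -2)
Function('c')(H, K) = 6 (Function('c')(H, K) = Add(Mul(2, 4), -2) = Add(8, -2) = 6)
Function('b')(C, z) = Mul(2, C, Pow(Add(1224, z), -1)) (Function('b')(C, z) = Mul(Mul(2, C), Pow(Add(1224, z), -1)) = Mul(2, C, Pow(Add(1224, z), -1)))
Add(Mul(3334246, Pow(-909643, -1)), Mul(-1669828, Pow(Function('b')(432, Function('c')(-6, Function('P')(-6, 5))), -1))) = Add(Mul(3334246, Pow(-909643, -1)), Mul(-1669828, Pow(Mul(2, 432, Pow(Add(1224, 6), -1)), -1))) = Add(Mul(3334246, Rational(-1, 909643)), Mul(-1669828, Pow(Mul(2, 432, Pow(1230, -1)), -1))) = Add(Rational(-114974, 31367), Mul(-1669828, Pow(Mul(2, 432, Rational(1, 1230)), -1))) = Add(Rational(-114974, 31367), Mul(-1669828, Pow(Rational(144, 205), -1))) = Add(Rational(-114974, 31367), Mul(-1669828, Rational(205, 144))) = Add(Rational(-114974, 31367), Rational(-85578685, 36)) = Rational(-2684350751459, 1129212)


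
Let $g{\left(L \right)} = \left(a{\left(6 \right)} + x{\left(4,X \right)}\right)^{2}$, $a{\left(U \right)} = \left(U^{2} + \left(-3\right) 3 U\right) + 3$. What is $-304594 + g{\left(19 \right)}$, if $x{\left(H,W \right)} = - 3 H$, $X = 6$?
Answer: $-303865$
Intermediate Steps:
$a{\left(U \right)} = 3 + U^{2} - 9 U$ ($a{\left(U \right)} = \left(U^{2} - 9 U\right) + 3 = 3 + U^{2} - 9 U$)
$g{\left(L \right)} = 729$ ($g{\left(L \right)} = \left(\left(3 + 6^{2} - 54\right) - 12\right)^{2} = \left(\left(3 + 36 - 54\right) - 12\right)^{2} = \left(-15 - 12\right)^{2} = \left(-27\right)^{2} = 729$)
$-304594 + g{\left(19 \right)} = -304594 + 729 = -303865$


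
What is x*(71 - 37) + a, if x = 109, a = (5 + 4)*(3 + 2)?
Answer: 3751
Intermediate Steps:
a = 45 (a = 9*5 = 45)
x*(71 - 37) + a = 109*(71 - 37) + 45 = 109*34 + 45 = 3706 + 45 = 3751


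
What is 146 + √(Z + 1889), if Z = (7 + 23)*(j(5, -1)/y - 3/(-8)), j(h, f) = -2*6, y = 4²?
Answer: 146 + √7511/2 ≈ 189.33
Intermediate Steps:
y = 16
j(h, f) = -12
Z = -45/4 (Z = (7 + 23)*(-12/16 - 3/(-8)) = 30*(-12*1/16 - 3*(-⅛)) = 30*(-¾ + 3/8) = 30*(-3/8) = -45/4 ≈ -11.250)
146 + √(Z + 1889) = 146 + √(-45/4 + 1889) = 146 + √(7511/4) = 146 + √7511/2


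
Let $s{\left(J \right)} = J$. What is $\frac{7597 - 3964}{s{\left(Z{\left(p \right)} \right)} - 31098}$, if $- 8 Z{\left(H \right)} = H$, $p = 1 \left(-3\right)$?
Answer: $- \frac{9688}{82927} \approx -0.11683$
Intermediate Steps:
$p = -3$
$Z{\left(H \right)} = - \frac{H}{8}$
$\frac{7597 - 3964}{s{\left(Z{\left(p \right)} \right)} - 31098} = \frac{7597 - 3964}{\left(- \frac{1}{8}\right) \left(-3\right) - 31098} = \frac{3633}{\frac{3}{8} - 31098} = \frac{3633}{- \frac{248781}{8}} = 3633 \left(- \frac{8}{248781}\right) = - \frac{9688}{82927}$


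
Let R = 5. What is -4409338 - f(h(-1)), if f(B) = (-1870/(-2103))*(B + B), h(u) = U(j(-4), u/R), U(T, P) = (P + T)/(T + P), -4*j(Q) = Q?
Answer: -9272841554/2103 ≈ -4.4093e+6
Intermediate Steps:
j(Q) = -Q/4
U(T, P) = 1 (U(T, P) = (P + T)/(P + T) = 1)
h(u) = 1
f(B) = 3740*B/2103 (f(B) = (-1870*(-1/2103))*(2*B) = 1870*(2*B)/2103 = 3740*B/2103)
-4409338 - f(h(-1)) = -4409338 - 3740/2103 = -9272841554/2103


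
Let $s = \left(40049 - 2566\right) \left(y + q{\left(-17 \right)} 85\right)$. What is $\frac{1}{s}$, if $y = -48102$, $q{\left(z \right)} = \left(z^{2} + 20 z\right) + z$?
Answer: $- \frac{1}{2019659006} \approx -4.9513 \cdot 10^{-10}$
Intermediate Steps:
$q{\left(z \right)} = z^{2} + 21 z$
$s = -2019659006$ ($s = \left(40049 - 2566\right) \left(-48102 + - 17 \left(21 - 17\right) 85\right) = 37483 \left(-48102 + \left(-17\right) 4 \cdot 85\right) = 37483 \left(-48102 - 5780\right) = 37483 \left(-53882\right) = -2019659006$)
$\frac{1}{s} = \frac{1}{-2019659006} = - \frac{1}{2019659006}$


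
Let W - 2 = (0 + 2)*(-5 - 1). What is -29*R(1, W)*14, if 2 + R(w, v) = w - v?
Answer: -3654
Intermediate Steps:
W = -10 (W = 2 + (0 + 2)*(-5 - 1) = 2 + 2*(-6) = 2 - 12 = -10)
R(w, v) = -2 + w - v (R(w, v) = -2 + (w - v) = -2 + w - v)
-29*R(1, W)*14 = -29*(-2 + 1 - 1*(-10))*14 = -29*(-2 + 1 + 10)*14 = -29*9*14 = -261*14 = -3654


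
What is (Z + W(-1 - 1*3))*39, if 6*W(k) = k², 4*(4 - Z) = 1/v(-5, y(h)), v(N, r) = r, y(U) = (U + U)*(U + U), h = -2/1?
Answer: 16601/64 ≈ 259.39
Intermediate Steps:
h = -2 (h = -2*1 = -2)
y(U) = 4*U² (y(U) = (2*U)*(2*U) = 4*U²)
Z = 255/64 (Z = 4 - 1/(4*(4*(-2)²)) = 4 - 1/(4*(4*4)) = 4 - ¼/16 = 4 - ¼*1/16 = 4 - 1/64 = 255/64 ≈ 3.9844)
W(k) = k²/6
(Z + W(-1 - 1*3))*39 = (255/64 + (-1 - 1*3)²/6)*39 = (255/64 + (-1 - 3)²/6)*39 = (255/64 + (⅙)*(-4)²)*39 = (255/64 + (⅙)*16)*39 = (255/64 + 8/3)*39 = (1277/192)*39 = 16601/64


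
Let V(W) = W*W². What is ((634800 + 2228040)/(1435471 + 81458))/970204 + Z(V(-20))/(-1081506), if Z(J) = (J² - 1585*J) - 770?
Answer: -4702131867303288985/66320227352335629 ≈ -70.900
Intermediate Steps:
V(W) = W³
Z(J) = -770 + J² - 1585*J
((634800 + 2228040)/(1435471 + 81458))/970204 + Z(V(-20))/(-1081506) = ((634800 + 2228040)/(1435471 + 81458))/970204 + (-770 + ((-20)³)² - 1585*(-20)³)/(-1081506) = (2862840/1516929)*(1/970204) + (-770 + (-8000)² - 1585*(-8000))*(-1/1081506) = (2862840*(1/1516929))*(1/970204) + (-770 + 64000000 + 12680000)*(-1/1081506) = (954280/505643)*(1/970204) + 76679230*(-1/1081506) = 238570/122644215293 - 38339615/540753 = -4702131867303288985/66320227352335629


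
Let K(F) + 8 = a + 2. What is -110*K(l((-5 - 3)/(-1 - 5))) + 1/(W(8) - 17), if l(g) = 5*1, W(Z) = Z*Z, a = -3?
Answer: 46531/47 ≈ 990.02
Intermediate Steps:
W(Z) = Z²
l(g) = 5
K(F) = -9 (K(F) = -8 + (-3 + 2) = -8 - 1 = -9)
-110*K(l((-5 - 3)/(-1 - 5))) + 1/(W(8) - 17) = -110*(-9) + 1/(8² - 17) = 990 + 1/(64 - 17) = 990 + 1/47 = 46531/47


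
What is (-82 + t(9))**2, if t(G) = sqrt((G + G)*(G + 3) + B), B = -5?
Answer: (82 - sqrt(211))**2 ≈ 4552.8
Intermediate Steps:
t(G) = sqrt(-5 + 2*G*(3 + G)) (t(G) = sqrt((G + G)*(G + 3) - 5) = sqrt((2*G)*(3 + G) - 5) = sqrt(2*G*(3 + G) - 5) = sqrt(-5 + 2*G*(3 + G)))
(-82 + t(9))**2 = (-82 + sqrt(-5 + 2*9**2 + 6*9))**2 = (-82 + sqrt(-5 + 2*81 + 54))**2 = (-82 + sqrt(-5 + 162 + 54))**2 = (-82 + sqrt(211))**2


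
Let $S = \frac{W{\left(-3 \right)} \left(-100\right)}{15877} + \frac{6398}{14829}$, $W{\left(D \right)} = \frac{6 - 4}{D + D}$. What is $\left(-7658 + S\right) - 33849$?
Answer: $- \frac{9772307374385}{235440033} \approx -41507.0$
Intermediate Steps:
$W{\left(D \right)} = \frac{1}{D}$ ($W{\left(D \right)} = \frac{2}{2 D} = 2 \frac{1}{2 D} = \frac{1}{D}$)
$S = \frac{102075346}{235440033}$ ($S = \frac{\frac{1}{-3} \left(-100\right)}{15877} + \frac{6398}{14829} = \left(- \frac{1}{3}\right) \left(-100\right) \frac{1}{15877} + 6398 \cdot \frac{1}{14829} = \frac{100}{3} \cdot \frac{1}{15877} + \frac{6398}{14829} = \frac{100}{47631} + \frac{6398}{14829} = \frac{102075346}{235440033} \approx 0.43355$)
$\left(-7658 + S\right) - 33849 = \left(-7658 + \frac{102075346}{235440033}\right) - 33849 = - \frac{1802897697368}{235440033} - 33849 = - \frac{9772307374385}{235440033}$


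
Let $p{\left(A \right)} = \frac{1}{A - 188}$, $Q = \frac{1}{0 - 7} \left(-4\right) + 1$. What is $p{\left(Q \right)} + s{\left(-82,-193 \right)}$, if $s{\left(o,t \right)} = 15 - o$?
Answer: $\frac{126578}{1305} \approx 96.995$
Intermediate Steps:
$Q = \frac{11}{7}$ ($Q = \frac{1}{-7} \left(-4\right) + 1 = \left(- \frac{1}{7}\right) \left(-4\right) + 1 = \frac{4}{7} + 1 = \frac{11}{7} \approx 1.5714$)
$p{\left(A \right)} = \frac{1}{-188 + A}$
$p{\left(Q \right)} + s{\left(-82,-193 \right)} = \frac{1}{-188 + \frac{11}{7}} + \left(15 - -82\right) = \frac{1}{- \frac{1305}{7}} + \left(15 + 82\right) = - \frac{7}{1305} + 97 = \frac{126578}{1305}$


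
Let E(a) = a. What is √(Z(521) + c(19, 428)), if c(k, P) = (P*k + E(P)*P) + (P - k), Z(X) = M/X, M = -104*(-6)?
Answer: √52042350829/521 ≈ 437.87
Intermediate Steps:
M = 624
Z(X) = 624/X
c(k, P) = P + P² - k + P*k (c(k, P) = (P*k + P*P) + (P - k) = (P*k + P²) + (P - k) = (P² + P*k) + (P - k) = P + P² - k + P*k)
√(Z(521) + c(19, 428)) = √(624/521 + (428 + 428² - 1*19 + 428*19)) = √(624*(1/521) + (428 + 183184 - 19 + 8132)) = √(624/521 + 191725) = √(99889349/521) = √52042350829/521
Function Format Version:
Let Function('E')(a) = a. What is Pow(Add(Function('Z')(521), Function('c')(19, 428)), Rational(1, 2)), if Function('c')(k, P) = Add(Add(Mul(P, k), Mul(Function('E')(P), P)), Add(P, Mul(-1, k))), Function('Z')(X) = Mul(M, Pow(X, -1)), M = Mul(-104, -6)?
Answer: Mul(Rational(1, 521), Pow(52042350829, Rational(1, 2))) ≈ 437.87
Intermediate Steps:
M = 624
Function('Z')(X) = Mul(624, Pow(X, -1))
Function('c')(k, P) = Add(P, Pow(P, 2), Mul(-1, k), Mul(P, k)) (Function('c')(k, P) = Add(Add(Mul(P, k), Mul(P, P)), Add(P, Mul(-1, k))) = Add(Add(Mul(P, k), Pow(P, 2)), Add(P, Mul(-1, k))) = Add(Add(Pow(P, 2), Mul(P, k)), Add(P, Mul(-1, k))) = Add(P, Pow(P, 2), Mul(-1, k), Mul(P, k)))
Pow(Add(Function('Z')(521), Function('c')(19, 428)), Rational(1, 2)) = Pow(Add(Mul(624, Pow(521, -1)), Add(428, Pow(428, 2), Mul(-1, 19), Mul(428, 19))), Rational(1, 2)) = Pow(Add(Mul(624, Rational(1, 521)), Add(428, 183184, -19, 8132)), Rational(1, 2)) = Pow(Add(Rational(624, 521), 191725), Rational(1, 2)) = Pow(Rational(99889349, 521), Rational(1, 2)) = Mul(Rational(1, 521), Pow(52042350829, Rational(1, 2)))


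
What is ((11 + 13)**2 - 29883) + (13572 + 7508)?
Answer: -8227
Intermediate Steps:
((11 + 13)**2 - 29883) + (13572 + 7508) = (24**2 - 29883) + 21080 = (576 - 29883) + 21080 = -29307 + 21080 = -8227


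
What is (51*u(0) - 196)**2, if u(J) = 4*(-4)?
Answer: 1024144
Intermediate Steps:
u(J) = -16
(51*u(0) - 196)**2 = (51*(-16) - 196)**2 = (-816 - 196)**2 = (-1012)**2 = 1024144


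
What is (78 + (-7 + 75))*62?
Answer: 9052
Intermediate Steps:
(78 + (-7 + 75))*62 = (78 + 68)*62 = 146*62 = 9052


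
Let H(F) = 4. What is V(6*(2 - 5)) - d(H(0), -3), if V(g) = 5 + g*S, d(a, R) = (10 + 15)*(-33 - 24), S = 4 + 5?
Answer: 1268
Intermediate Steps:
S = 9
d(a, R) = -1425 (d(a, R) = 25*(-57) = -1425)
V(g) = 5 + 9*g (V(g) = 5 + g*9 = 5 + 9*g)
V(6*(2 - 5)) - d(H(0), -3) = (5 + 9*(6*(2 - 5))) - 1*(-1425) = (5 + 9*(6*(-3))) + 1425 = (5 + 9*(-18)) + 1425 = (5 - 162) + 1425 = -157 + 1425 = 1268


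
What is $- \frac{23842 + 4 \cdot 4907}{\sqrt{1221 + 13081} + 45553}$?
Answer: $- \frac{660062970}{691687169} + \frac{14490 \sqrt{14302}}{691687169} \approx -0.95177$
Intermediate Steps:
$- \frac{23842 + 4 \cdot 4907}{\sqrt{1221 + 13081} + 45553} = - \frac{23842 + 19628}{\sqrt{14302} + 45553} = - \frac{43470}{45553 + \sqrt{14302}}$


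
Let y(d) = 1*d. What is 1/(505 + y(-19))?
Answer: 1/486 ≈ 0.0020576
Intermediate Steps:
y(d) = d
1/(505 + y(-19)) = 1/(505 - 19) = 1/486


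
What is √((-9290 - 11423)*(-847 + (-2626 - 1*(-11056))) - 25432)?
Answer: 3*I*√17454679 ≈ 12534.0*I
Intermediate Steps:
√((-9290 - 11423)*(-847 + (-2626 - 1*(-11056))) - 25432) = √(-20713*(-847 + (-2626 + 11056)) - 25432) = √(-20713*(-847 + 8430) - 25432) = √(-20713*7583 - 25432) = √(-157066679 - 25432) = √(-157092111) = 3*I*√17454679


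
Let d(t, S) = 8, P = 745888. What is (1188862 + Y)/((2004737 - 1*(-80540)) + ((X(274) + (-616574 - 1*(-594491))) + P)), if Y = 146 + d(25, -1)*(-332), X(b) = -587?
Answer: 1186352/2808495 ≈ 0.42242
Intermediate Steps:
Y = -2510 (Y = 146 + 8*(-332) = 146 - 2656 = -2510)
(1188862 + Y)/((2004737 - 1*(-80540)) + ((X(274) + (-616574 - 1*(-594491))) + P)) = (1188862 - 2510)/((2004737 - 1*(-80540)) + ((-587 + (-616574 - 1*(-594491))) + 745888)) = 1186352/((2004737 + 80540) + ((-587 + (-616574 + 594491)) + 745888)) = 1186352/(2085277 + ((-587 - 22083) + 745888)) = 1186352/(2085277 + (-22670 + 745888)) = 1186352/(2085277 + 723218) = 1186352/2808495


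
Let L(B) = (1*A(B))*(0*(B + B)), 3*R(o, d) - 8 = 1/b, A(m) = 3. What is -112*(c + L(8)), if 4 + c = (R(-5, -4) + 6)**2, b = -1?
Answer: -65968/9 ≈ -7329.8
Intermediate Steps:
R(o, d) = 7/3 (R(o, d) = 8/3 + (1/(-1))/3 = 8/3 + (1*(-1))/3 = 8/3 + (1/3)*(-1) = 8/3 - 1/3 = 7/3)
c = 589/9 (c = -4 + (7/3 + 6)**2 = -4 + (25/3)**2 = -4 + 625/9 = 589/9 ≈ 65.444)
L(B) = 0 (L(B) = (1*3)*(0*(B + B)) = 3*(0*(2*B)) = 3*0 = 0)
-112*(c + L(8)) = -112*(589/9 + 0) = -112*589/9 = -65968/9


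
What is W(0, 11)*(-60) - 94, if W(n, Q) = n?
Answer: -94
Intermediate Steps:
W(0, 11)*(-60) - 94 = 0*(-60) - 94 = 0 - 94 = -94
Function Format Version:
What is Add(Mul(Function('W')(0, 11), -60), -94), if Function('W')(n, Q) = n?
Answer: -94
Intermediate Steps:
Add(Mul(Function('W')(0, 11), -60), -94) = Add(Mul(0, -60), -94) = Add(0, -94) = -94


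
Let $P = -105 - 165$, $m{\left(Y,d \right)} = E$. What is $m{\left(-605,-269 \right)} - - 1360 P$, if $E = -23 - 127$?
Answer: $-367350$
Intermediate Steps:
$E = -150$ ($E = -23 - 127 = -150$)
$m{\left(Y,d \right)} = -150$
$P = -270$ ($P = -105 - 165 = -270$)
$m{\left(-605,-269 \right)} - - 1360 P = -150 - \left(-1360\right) \left(-270\right) = -150 - 367200 = -367350$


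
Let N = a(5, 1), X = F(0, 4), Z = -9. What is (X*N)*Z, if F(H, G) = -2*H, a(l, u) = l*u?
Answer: 0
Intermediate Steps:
X = 0 (X = -2*0 = 0)
N = 5 (N = 5*1 = 5)
(X*N)*Z = (0*5)*(-9) = 0*(-9) = 0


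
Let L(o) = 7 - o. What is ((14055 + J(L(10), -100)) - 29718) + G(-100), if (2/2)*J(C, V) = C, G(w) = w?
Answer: -15766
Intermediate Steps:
J(C, V) = C
((14055 + J(L(10), -100)) - 29718) + G(-100) = ((14055 + (7 - 1*10)) - 29718) - 100 = ((14055 + (7 - 10)) - 29718) - 100 = ((14055 - 3) - 29718) - 100 = (14052 - 29718) - 100 = -15666 - 100 = -15766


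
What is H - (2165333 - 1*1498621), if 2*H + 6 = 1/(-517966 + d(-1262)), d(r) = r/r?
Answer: -690670069951/1035930 ≈ -6.6672e+5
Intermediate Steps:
d(r) = 1
H = -3107791/1035930 (H = -3 + 1/(2*(-517966 + 1)) = -3 + (½)/(-517965) = -3 + (½)*(-1/517965) = -3 - 1/1035930 = -3107791/1035930 ≈ -3.0000)
H - (2165333 - 1*1498621) = -3107791/1035930 - (2165333 - 1*1498621) = -3107791/1035930 - (2165333 - 1498621) = -3107791/1035930 - 1*666712 = -3107791/1035930 - 666712 = -690670069951/1035930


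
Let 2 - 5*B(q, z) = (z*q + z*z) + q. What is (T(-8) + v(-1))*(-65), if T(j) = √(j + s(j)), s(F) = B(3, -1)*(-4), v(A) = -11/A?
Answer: -715 - 26*I*√55 ≈ -715.0 - 192.82*I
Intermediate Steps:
B(q, z) = ⅖ - q/5 - z²/5 - q*z/5 (B(q, z) = ⅖ - ((z*q + z*z) + q)/5 = ⅖ - ((q*z + z²) + q)/5 = ⅖ - ((z² + q*z) + q)/5 = ⅖ - (q + z² + q*z)/5 = ⅖ + (-q/5 - z²/5 - q*z/5) = ⅖ - q/5 - z²/5 - q*z/5)
s(F) = -⅘ (s(F) = (⅖ - ⅕*3 - ⅕*(-1)² - ⅕*3*(-1))*(-4) = (⅖ - ⅗ - ⅕*1 + ⅗)*(-4) = (⅖ - ⅗ - ⅕ + ⅗)*(-4) = (⅕)*(-4) = -⅘)
T(j) = √(-⅘ + j) (T(j) = √(j - ⅘) = √(-⅘ + j))
(T(-8) + v(-1))*(-65) = (√(-20 + 25*(-8))/5 - 11/(-1))*(-65) = (√(-20 - 200)/5 - 11*(-1))*(-65) = (√(-220)/5 + 11)*(-65) = ((2*I*√55)/5 + 11)*(-65) = (2*I*√55/5 + 11)*(-65) = (11 + 2*I*√55/5)*(-65) = -715 - 26*I*√55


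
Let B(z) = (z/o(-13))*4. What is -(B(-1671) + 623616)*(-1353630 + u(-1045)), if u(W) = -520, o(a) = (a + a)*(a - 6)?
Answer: 208579467211500/247 ≈ 8.4445e+11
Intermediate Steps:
o(a) = 2*a*(-6 + a) (o(a) = (2*a)*(-6 + a) = 2*a*(-6 + a))
B(z) = 2*z/247 (B(z) = (z/((2*(-13)*(-6 - 13))))*4 = (z/((2*(-13)*(-19))))*4 = (z/494)*4 = 2*z/247)
-(B(-1671) + 623616)*(-1353630 + u(-1045)) = -((2/247)*(-1671) + 623616)*(-1353630 - 520) = -(-3342/247 + 623616)*(-1354150) = -154029810*(-1354150)/247 = -1*(-208579467211500/247) = 208579467211500/247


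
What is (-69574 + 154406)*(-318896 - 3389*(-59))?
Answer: -10090342240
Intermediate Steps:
(-69574 + 154406)*(-318896 - 3389*(-59)) = 84832*(-318896 + 199951) = 84832*(-118945) = -10090342240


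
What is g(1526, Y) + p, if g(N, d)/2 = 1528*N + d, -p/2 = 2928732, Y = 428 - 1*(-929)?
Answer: -1191294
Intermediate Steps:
Y = 1357 (Y = 428 + 929 = 1357)
p = -5857464 (p = -2*2928732 = -5857464)
g(N, d) = 2*d + 3056*N (g(N, d) = 2*(1528*N + d) = 2*(d + 1528*N) = 2*d + 3056*N)
g(1526, Y) + p = (2*1357 + 3056*1526) - 5857464 = (2714 + 4663456) - 5857464 = 4666170 - 5857464 = -1191294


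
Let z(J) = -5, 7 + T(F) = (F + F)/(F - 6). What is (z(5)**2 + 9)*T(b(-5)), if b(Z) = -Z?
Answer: -578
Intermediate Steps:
T(F) = -7 + 2*F/(-6 + F) (T(F) = -7 + (F + F)/(F - 6) = -7 + (2*F)/(-6 + F) = -7 + 2*F/(-6 + F))
(z(5)**2 + 9)*T(b(-5)) = ((-5)**2 + 9)*((42 - (-5)*(-5))/(-6 - 1*(-5))) = (25 + 9)*((42 - 5*5)/(-6 + 5)) = 34*((42 - 25)/(-1)) = 34*(-1*17) = 34*(-17) = -578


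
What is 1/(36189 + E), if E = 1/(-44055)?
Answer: 44055/1594306394 ≈ 2.7633e-5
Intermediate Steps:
E = -1/44055 ≈ -2.2699e-5
1/(36189 + E) = 1/(36189 - 1/44055) = 1/(1594306394/44055) = 44055/1594306394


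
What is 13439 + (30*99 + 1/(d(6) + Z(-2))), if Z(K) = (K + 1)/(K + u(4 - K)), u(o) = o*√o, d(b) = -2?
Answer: 4676423/285 + 2*√6/285 ≈ 16409.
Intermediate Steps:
u(o) = o^(3/2)
Z(K) = (1 + K)/(K + (4 - K)^(3/2)) (Z(K) = (K + 1)/(K + (4 - K)^(3/2)) = (1 + K)/(K + (4 - K)^(3/2)))
13439 + (30*99 + 1/(d(6) + Z(-2))) = 13439 + (30*99 + 1/(-2 + (1 - 2)/(-2 + (4 - 1*(-2))^(3/2)))) = 13439 + (2970 + 1/(-2 - 1/(-2 + (4 + 2)^(3/2)))) = 13439 + (2970 + 1/(-2 - 1/(-2 + 6^(3/2)))) = 13439 + (2970 + 1/(-2 - 1/(-2 + 6*√6))) = 16409 + 1/(-2 - 1/(-2 + 6*√6))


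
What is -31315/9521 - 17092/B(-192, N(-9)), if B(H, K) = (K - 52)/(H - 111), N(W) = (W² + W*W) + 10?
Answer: 4108693383/95210 ≈ 43154.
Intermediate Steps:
N(W) = 10 + 2*W² (N(W) = (W² + W²) + 10 = 2*W² + 10 = 10 + 2*W²)
B(H, K) = (-52 + K)/(-111 + H)
-31315/9521 - 17092/B(-192, N(-9)) = -31315/9521 - 17092*(-111 - 192)/(-52 + (10 + 2*(-9)²)) = -31315*1/9521 - 17092*(-303/(-52 + (10 + 2*81))) = -31315/9521 - 17092*(-303/(-52 + (10 + 162))) = -31315/9521 - 17092*(-303/(-52 + 172)) = -31315/9521 - 17092/((-1/303*120)) = -31315/9521 - 17092/(-40/101) = -31315/9521 - 17092*(-101/40) = -31315/9521 + 431573/10 = 4108693383/95210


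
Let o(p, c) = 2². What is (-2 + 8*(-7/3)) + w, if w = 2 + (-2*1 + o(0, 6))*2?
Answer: -44/3 ≈ -14.667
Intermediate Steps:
o(p, c) = 4
w = 6 (w = 2 + (-2*1 + 4)*2 = 2 + (-2 + 4)*2 = 2 + 2*2 = 2 + 4 = 6)
(-2 + 8*(-7/3)) + w = (-2 + 8*(-7/3)) + 6 = (-2 - 56/3) + 6 = -62/3 + 6 = -44/3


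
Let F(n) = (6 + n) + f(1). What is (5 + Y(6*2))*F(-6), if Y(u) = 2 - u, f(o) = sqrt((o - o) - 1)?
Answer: -5*I ≈ -5.0*I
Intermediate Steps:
f(o) = I (f(o) = sqrt(0 - 1) = sqrt(-1) = I)
F(n) = 6 + I + n (F(n) = (6 + n) + I = 6 + I + n)
(5 + Y(6*2))*F(-6) = (5 + (2 - 6*2))*(6 + I - 6) = (5 + (2 - 1*12))*I = (5 + (2 - 12))*I = (5 - 10)*I = -5*I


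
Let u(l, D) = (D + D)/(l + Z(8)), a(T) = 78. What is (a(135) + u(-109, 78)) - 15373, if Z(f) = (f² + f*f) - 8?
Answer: -168089/11 ≈ -15281.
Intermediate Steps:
Z(f) = -8 + 2*f² (Z(f) = (f² + f²) - 8 = 2*f² - 8 = -8 + 2*f²)
u(l, D) = 2*D/(120 + l) (u(l, D) = (D + D)/(l + (-8 + 2*8²)) = (2*D)/(l + (-8 + 2*64)) = (2*D)/(l + (-8 + 128)) = (2*D)/(l + 120) = (2*D)/(120 + l) = 2*D/(120 + l))
(a(135) + u(-109, 78)) - 15373 = (78 + 2*78/(120 - 109)) - 15373 = (78 + 2*78/11) - 15373 = (78 + 2*78*(1/11)) - 15373 = (78 + 156/11) - 15373 = 1014/11 - 15373 = -168089/11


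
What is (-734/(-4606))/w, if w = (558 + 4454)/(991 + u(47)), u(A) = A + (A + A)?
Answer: 103861/2885659 ≈ 0.035992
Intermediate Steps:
u(A) = 3*A (u(A) = A + 2*A = 3*A)
w = 1253/283 (w = (558 + 4454)/(991 + 3*47) = 5012/(991 + 141) = 5012/1132 = 5012*(1/1132) = 1253/283 ≈ 4.4276)
(-734/(-4606))/w = (-734/(-4606))/(1253/283) = -734*(-1/4606)*(283/1253) = (367/2303)*(283/1253) = 103861/2885659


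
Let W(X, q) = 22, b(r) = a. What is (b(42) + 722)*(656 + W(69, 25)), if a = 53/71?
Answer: 34791570/71 ≈ 4.9002e+5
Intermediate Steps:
a = 53/71 (a = 53*(1/71) = 53/71 ≈ 0.74648)
b(r) = 53/71
(b(42) + 722)*(656 + W(69, 25)) = (53/71 + 722)*(656 + 22) = (51315/71)*678 = 34791570/71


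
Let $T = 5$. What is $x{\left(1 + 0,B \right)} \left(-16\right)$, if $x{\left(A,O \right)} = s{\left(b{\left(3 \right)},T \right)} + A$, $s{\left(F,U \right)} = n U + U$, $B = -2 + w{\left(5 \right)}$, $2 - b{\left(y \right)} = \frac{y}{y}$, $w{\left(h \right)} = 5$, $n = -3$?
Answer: $144$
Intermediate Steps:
$b{\left(y \right)} = 1$ ($b{\left(y \right)} = 2 - \frac{y}{y} = 2 - 1 = 1$)
$B = 3$ ($B = -2 + 5 = 3$)
$s{\left(F,U \right)} = - 2 U$ ($s{\left(F,U \right)} = - 3 U + U = - 2 U$)
$x{\left(A,O \right)} = -10 + A$ ($x{\left(A,O \right)} = \left(-2\right) 5 + A = -10 + A$)
$x{\left(1 + 0,B \right)} \left(-16\right) = \left(-10 + \left(1 + 0\right)\right) \left(-16\right) = \left(-10 + 1\right) \left(-16\right) = \left(-9\right) \left(-16\right) = 144$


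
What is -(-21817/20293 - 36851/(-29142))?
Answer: -112026329/591378606 ≈ -0.18943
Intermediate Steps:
-(-21817/20293 - 36851/(-29142)) = -(-21817*1/20293 - 36851*(-1/29142)) = -(-21817/20293 + 36851/29142) = -1*112026329/591378606 = -112026329/591378606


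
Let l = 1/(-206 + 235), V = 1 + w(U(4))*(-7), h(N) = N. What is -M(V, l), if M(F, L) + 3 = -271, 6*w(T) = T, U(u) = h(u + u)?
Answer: 274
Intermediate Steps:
U(u) = 2*u (U(u) = u + u = 2*u)
w(T) = T/6
V = -25/3 (V = 1 + ((2*4)/6)*(-7) = 1 + ((1/6)*8)*(-7) = 1 + (4/3)*(-7) = 1 - 28/3 = -25/3 ≈ -8.3333)
l = 1/29 ≈ 0.034483
M(F, L) = -274 (M(F, L) = -3 - 271 = -274)
-M(V, l) = -1*(-274) = 274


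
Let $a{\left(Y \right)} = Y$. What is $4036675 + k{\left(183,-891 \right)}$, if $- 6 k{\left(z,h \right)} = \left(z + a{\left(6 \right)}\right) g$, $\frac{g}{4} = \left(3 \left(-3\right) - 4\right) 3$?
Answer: $4041589$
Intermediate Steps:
$g = -156$ ($g = 4 \left(3 \left(-3\right) - 4\right) 3 = 4 \left(-9 - 4\right) 3 = 4 \left(\left(-13\right) 3\right) = 4 \left(-39\right) = -156$)
$k{\left(z,h \right)} = 156 + 26 z$ ($k{\left(z,h \right)} = - \frac{\left(z + 6\right) \left(-156\right)}{6} = - \frac{\left(6 + z\right) \left(-156\right)}{6} = - \frac{-936 - 156 z}{6} = 156 + 26 z$)
$4036675 + k{\left(183,-891 \right)} = 4036675 + \left(156 + 26 \cdot 183\right) = 4036675 + \left(156 + 4758\right) = 4036675 + 4914 = 4041589$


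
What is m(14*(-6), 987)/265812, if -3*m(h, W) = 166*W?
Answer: -27307/132906 ≈ -0.20546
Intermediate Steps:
m(h, W) = -166*W/3
m(14*(-6), 987)/265812 = -166/3*987/265812 = -54614*1/265812 = -27307/132906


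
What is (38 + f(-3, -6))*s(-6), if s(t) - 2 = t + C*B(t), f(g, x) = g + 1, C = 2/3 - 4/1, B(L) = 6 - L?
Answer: -1584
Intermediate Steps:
C = -10/3 (C = 2*(1/3) - 4*1 = 2/3 - 4 = -10/3 ≈ -3.3333)
f(g, x) = 1 + g
s(t) = -18 + 13*t/3 (s(t) = 2 + (t - 10*(6 - t)/3) = 2 + (t + (-20 + 10*t/3)) = 2 + (-20 + 13*t/3) = -18 + 13*t/3)
(38 + f(-3, -6))*s(-6) = (38 + (1 - 3))*(-18 + (13/3)*(-6)) = (38 - 2)*(-18 - 26) = 36*(-44) = -1584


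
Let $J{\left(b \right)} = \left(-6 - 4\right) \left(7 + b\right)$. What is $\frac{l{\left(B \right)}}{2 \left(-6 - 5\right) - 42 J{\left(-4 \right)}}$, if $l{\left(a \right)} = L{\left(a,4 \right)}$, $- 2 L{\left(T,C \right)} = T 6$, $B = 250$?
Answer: $- \frac{375}{619} \approx -0.60582$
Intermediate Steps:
$J{\left(b \right)} = -70 - 10 b$ ($J{\left(b \right)} = - 10 \left(7 + b\right) = -70 - 10 b$)
$L{\left(T,C \right)} = - 3 T$ ($L{\left(T,C \right)} = - \frac{T 6}{2} = - \frac{6 T}{2} = - 3 T$)
$l{\left(a \right)} = - 3 a$
$\frac{l{\left(B \right)}}{2 \left(-6 - 5\right) - 42 J{\left(-4 \right)}} = \frac{\left(-3\right) 250}{2 \left(-6 - 5\right) - 42 \left(-70 - -40\right)} = - \frac{750}{2 \left(-11\right) - 42 \left(-70 + 40\right)} = - \frac{750}{-22 - -1260} = - \frac{750}{-22 + 1260} = - \frac{750}{1238} = \left(-750\right) \frac{1}{1238} = - \frac{375}{619}$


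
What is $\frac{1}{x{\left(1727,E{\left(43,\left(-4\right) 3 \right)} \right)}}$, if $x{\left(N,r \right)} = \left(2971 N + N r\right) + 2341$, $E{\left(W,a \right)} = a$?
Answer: $\frac{1}{5112534} \approx 1.956 \cdot 10^{-7}$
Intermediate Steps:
$x{\left(N,r \right)} = 2341 + 2971 N + N r$
$\frac{1}{x{\left(1727,E{\left(43,\left(-4\right) 3 \right)} \right)}} = \frac{1}{2341 + 2971 \cdot 1727 + 1727 \left(\left(-4\right) 3\right)} = \frac{1}{2341 + 5130917 + 1727 \left(-12\right)} = \frac{1}{2341 + 5130917 - 20724} = \frac{1}{5112534}$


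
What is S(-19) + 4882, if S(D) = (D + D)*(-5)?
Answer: 5072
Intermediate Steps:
S(D) = -10*D (S(D) = (2*D)*(-5) = -10*D)
S(-19) + 4882 = -10*(-19) + 4882 = 190 + 4882 = 5072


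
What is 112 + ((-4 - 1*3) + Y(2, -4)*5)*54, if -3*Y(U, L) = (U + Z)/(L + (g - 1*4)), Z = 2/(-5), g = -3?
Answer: -2782/11 ≈ -252.91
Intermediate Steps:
Z = -⅖ (Z = 2*(-⅕) = -⅖ ≈ -0.40000)
Y(U, L) = -(-⅖ + U)/(3*(-7 + L)) (Y(U, L) = -(U - ⅖)/(3*(L + (-3 - 1*4))) = -(-⅖ + U)/(3*(L + (-3 - 4))) = -(-⅖ + U)/(3*(L - 7)) = -(-⅖ + U)/(3*(-7 + L)))
112 + ((-4 - 1*3) + Y(2, -4)*5)*54 = 112 + ((-4 - 1*3) + ((2 - 5*2)/(15*(-7 - 4)))*5)*54 = 112 + ((-4 - 3) + ((1/15)*(2 - 10)/(-11))*5)*54 = 112 + (-7 + ((1/15)*(-1/11)*(-8))*5)*54 = 112 + (-7 + (8/165)*5)*54 = 112 + (-7 + 8/33)*54 = 112 - 223/33*54 = 112 - 4014/11 = -2782/11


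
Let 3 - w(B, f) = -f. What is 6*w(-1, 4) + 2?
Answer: 44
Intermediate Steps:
w(B, f) = 3 + f (w(B, f) = 3 - (-1)*f = 3 + f)
6*w(-1, 4) + 2 = 6*(3 + 4) + 2 = 6*7 + 2 = 42 + 2 = 44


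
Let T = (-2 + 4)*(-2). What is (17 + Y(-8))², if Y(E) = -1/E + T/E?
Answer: 19881/64 ≈ 310.64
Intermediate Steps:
T = -4 (T = 2*(-2) = -4)
Y(E) = -5/E (Y(E) = -1/E - 4/E = -5/E)
(17 + Y(-8))² = (17 - 5/(-8))² = (17 - 5*(-⅛))² = (17 + 5/8)² = (141/8)² = 19881/64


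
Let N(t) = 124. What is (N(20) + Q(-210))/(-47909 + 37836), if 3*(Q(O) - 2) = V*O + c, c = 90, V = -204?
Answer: -14436/10073 ≈ -1.4331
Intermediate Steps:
Q(O) = 32 - 68*O (Q(O) = 2 + (-204*O + 90)/3 = 2 + (90 - 204*O)/3 = 2 + (30 - 68*O) = 32 - 68*O)
(N(20) + Q(-210))/(-47909 + 37836) = (124 + (32 - 68*(-210)))/(-47909 + 37836) = (124 + (32 + 14280))/(-10073) = (124 + 14312)*(-1/10073) = 14436*(-1/10073) = -14436/10073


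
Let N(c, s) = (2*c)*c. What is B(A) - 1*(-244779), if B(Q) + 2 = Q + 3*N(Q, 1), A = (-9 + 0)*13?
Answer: 326794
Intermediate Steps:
N(c, s) = 2*c²
A = -117 (A = -9*13 = -117)
B(Q) = -2 + Q + 6*Q² (B(Q) = -2 + (Q + 3*(2*Q²)) = -2 + (Q + 6*Q²) = -2 + Q + 6*Q²)
B(A) - 1*(-244779) = (-2 - 117 + 6*(-117)²) - 1*(-244779) = (-2 - 117 + 6*13689) + 244779 = (-2 - 117 + 82134) + 244779 = 82015 + 244779 = 326794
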